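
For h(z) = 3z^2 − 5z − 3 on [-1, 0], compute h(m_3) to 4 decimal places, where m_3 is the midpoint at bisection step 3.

-0.7031

z = -0.5 gives h = 0.25, positive; keep [-0.5, 0]
z = -0.25 gives h = -1.5625, negative; keep [-0.5, -0.25]
z = -0.375 gives h = -0.703125, negative; keep [-0.5, -0.375]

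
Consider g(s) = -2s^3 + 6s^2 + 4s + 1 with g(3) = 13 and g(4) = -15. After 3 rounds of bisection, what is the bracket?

midpoint 3.5: g = 2.75 > 0 → [3.5, 4]
midpoint 3.75: g = -5.09375 < 0 → [3.5, 3.75]
midpoint 3.625: g = -0.925781 < 0 → [3.5, 3.625]

[3.5, 3.625]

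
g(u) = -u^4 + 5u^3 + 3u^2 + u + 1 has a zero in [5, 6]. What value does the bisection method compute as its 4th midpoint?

5.5625

u = 5.5 gives g = 14.0625, positive; keep [5.5, 6]
u = 5.75 gives g = -36.644531, negative; keep [5.5, 5.75]
u = 5.625 gives g = -9.689697, negative; keep [5.5, 5.625]
u = 5.5625 gives g = 2.574, positive; keep [5.5625, 5.625]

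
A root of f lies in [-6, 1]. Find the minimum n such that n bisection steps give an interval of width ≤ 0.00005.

18

Width after n steps is 7/2^n. Need 2^n ≥ 7/0.00005 = 140000.
2^17 = 131072 < 140000 ≤ 2^18 = 262144, so n = 18.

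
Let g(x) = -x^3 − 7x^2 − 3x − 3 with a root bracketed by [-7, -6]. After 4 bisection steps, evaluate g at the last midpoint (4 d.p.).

g(-6.5) = -4.625 < 0, so the root lies in [-7, -6.5]
g(-6.75) = 5.859375 > 0, so the root lies in [-6.75, -6.5]
g(-6.625) = 0.416016 > 0, so the root lies in [-6.625, -6.5]
g(-6.5625) = -2.1541 < 0, so the root lies in [-6.625, -6.5625]

-2.1541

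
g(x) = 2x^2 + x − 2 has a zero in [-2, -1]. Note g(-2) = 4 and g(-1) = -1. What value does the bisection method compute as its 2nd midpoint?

-1.25

midpoint -1.5: g = 1 > 0 → [-1.5, -1]
midpoint -1.25: g = -0.125 < 0 → [-1.5, -1.25]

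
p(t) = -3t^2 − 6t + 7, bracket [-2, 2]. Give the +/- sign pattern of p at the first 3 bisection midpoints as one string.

midpoint 0: p = 7 > 0 → [0, 2]
midpoint 1: p = -2 < 0 → [0, 1]
midpoint 0.5: p = 3.25 > 0 → [0.5, 1]

+-+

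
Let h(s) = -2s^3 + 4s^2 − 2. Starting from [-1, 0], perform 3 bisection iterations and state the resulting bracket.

m = -0.5, h(m) = -0.75 (−); new bracket [-1, -0.5]
m = -0.75, h(m) = 1.09375 (+); new bracket [-0.75, -0.5]
m = -0.625, h(m) = 0.050781 (+); new bracket [-0.625, -0.5]

[-0.625, -0.5]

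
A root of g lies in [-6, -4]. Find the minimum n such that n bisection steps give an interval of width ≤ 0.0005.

Width after n steps is 2/2^n. Need 2^n ≥ 2/0.0005 = 4000.
2^11 = 2048 < 4000 ≤ 2^12 = 4096, so n = 12.

12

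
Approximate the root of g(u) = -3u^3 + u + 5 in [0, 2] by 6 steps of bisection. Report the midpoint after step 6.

1.28125

u = 1 gives g = 3, positive; keep [1, 2]
u = 1.5 gives g = -3.625, negative; keep [1, 1.5]
u = 1.25 gives g = 0.390625, positive; keep [1.25, 1.5]
u = 1.375 gives g = -1.4238, negative; keep [1.25, 1.375]
u = 1.3125 gives g = -0.4705, negative; keep [1.25, 1.3125]
u = 1.28125 gives g = -0.0287, negative; keep [1.25, 1.28125]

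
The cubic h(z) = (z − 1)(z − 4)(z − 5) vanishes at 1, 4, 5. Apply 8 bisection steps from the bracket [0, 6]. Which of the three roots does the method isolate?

h(3) = 4 > 0, so the root lies in [0, 3]
h(1.5) = 4.375 > 0, so the root lies in [0, 1.5]
h(0.75) = -3.453125 < 0, so the root lies in [0.75, 1.5]
h(1.125) = 1.3926 > 0, so the root lies in [0.75, 1.125]
h(0.9375) = -0.7776 < 0, so the root lies in [0.9375, 1.125]
h(1.03125) = 0.3682 > 0, so the root lies in [0.9375, 1.03125]
h(0.984375) = -0.1892 < 0, so the root lies in [0.984375, 1.03125]
h(1.0078125) = 0.0933 > 0, so the root lies in [0.984375, 1.0078125]

1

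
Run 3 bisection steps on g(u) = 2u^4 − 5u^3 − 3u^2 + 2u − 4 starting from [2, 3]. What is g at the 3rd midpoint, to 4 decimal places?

-5.2241

u = 2.5 gives g = -17.75, negative; keep [2.5, 3]
u = 2.75 gives g = -10.789062, negative; keep [2.75, 3]
u = 2.875 gives g = -5.224121, negative; keep [2.875, 3]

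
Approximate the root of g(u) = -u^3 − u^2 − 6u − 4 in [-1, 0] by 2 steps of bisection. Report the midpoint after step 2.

midpoint -0.5: g = -1.125 < 0 → [-1, -0.5]
midpoint -0.75: g = 0.359375 > 0 → [-0.75, -0.5]

-0.75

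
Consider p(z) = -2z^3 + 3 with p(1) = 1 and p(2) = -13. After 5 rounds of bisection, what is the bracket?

z = 1.5 gives p = -3.75, negative; keep [1, 1.5]
z = 1.25 gives p = -0.90625, negative; keep [1, 1.25]
z = 1.125 gives p = 0.152344, positive; keep [1.125, 1.25]
z = 1.1875 gives p = -0.3491, negative; keep [1.125, 1.1875]
z = 1.15625 gives p = -0.0916, negative; keep [1.125, 1.15625]

[1.125, 1.15625]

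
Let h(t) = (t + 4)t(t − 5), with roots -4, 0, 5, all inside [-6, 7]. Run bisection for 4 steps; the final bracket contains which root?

m = 0.5, h(m) = -10.125 (−); new bracket [0.5, 7]
m = 3.75, h(m) = -36.328125 (−); new bracket [3.75, 7]
m = 5.375, h(m) = 18.896484 (+); new bracket [3.75, 5.375]
m = 4.5625, h(m) = -17.0916 (−); new bracket [4.5625, 5.375]

5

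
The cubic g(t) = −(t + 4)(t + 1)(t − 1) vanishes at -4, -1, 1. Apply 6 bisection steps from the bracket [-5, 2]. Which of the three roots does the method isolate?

-4

midpoint -1.5: g = -3.125 < 0 → [-5, -1.5]
midpoint -3.25: g = -7.171875 < 0 → [-5, -3.25]
midpoint -4.125: g = 2.001953 > 0 → [-4.125, -3.25]
midpoint -3.6875: g = -3.9368 < 0 → [-4.125, -3.6875]
midpoint -3.90625: g = -1.3368 < 0 → [-4.125, -3.90625]
midpoint -4.015625: g = 0.2363 > 0 → [-4.015625, -3.90625]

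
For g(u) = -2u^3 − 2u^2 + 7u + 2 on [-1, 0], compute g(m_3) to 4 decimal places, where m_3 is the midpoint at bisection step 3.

-0.8008

midpoint -0.5: g = -1.75 < 0 → [-0.5, 0]
midpoint -0.25: g = 0.15625 > 0 → [-0.5, -0.25]
midpoint -0.375: g = -0.800781 < 0 → [-0.375, -0.25]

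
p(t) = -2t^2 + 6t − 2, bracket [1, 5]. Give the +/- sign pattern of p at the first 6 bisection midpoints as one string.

-++--+

m = 3, p(m) = -2 (−); new bracket [1, 3]
m = 2, p(m) = 2 (+); new bracket [2, 3]
m = 2.5, p(m) = 0.5 (+); new bracket [2.5, 3]
m = 2.75, p(m) = -0.625 (−); new bracket [2.5, 2.75]
m = 2.625, p(m) = -0.0312 (−); new bracket [2.5, 2.625]
m = 2.5625, p(m) = 0.2422 (+); new bracket [2.5625, 2.625]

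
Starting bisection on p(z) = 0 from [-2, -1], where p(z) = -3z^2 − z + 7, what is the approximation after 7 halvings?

m = -1.5, p(m) = 1.75 (+); new bracket [-2, -1.5]
m = -1.75, p(m) = -0.4375 (−); new bracket [-1.75, -1.5]
m = -1.625, p(m) = 0.703125 (+); new bracket [-1.75, -1.625]
m = -1.6875, p(m) = 0.1445 (+); new bracket [-1.75, -1.6875]
m = -1.71875, p(m) = -0.1436 (−); new bracket [-1.71875, -1.6875]
m = -1.703125, p(m) = 0.0012 (+); new bracket [-1.71875, -1.703125]
m = -1.7109375, p(m) = -0.071 (−); new bracket [-1.7109375, -1.703125]

-1.7109375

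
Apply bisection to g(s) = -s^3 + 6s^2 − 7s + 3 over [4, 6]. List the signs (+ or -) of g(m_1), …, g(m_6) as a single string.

m = 5, g(m) = -7 (−); new bracket [4, 5]
m = 4.5, g(m) = 1.875 (+); new bracket [4.5, 5]
m = 4.75, g(m) = -2.046875 (−); new bracket [4.5, 4.75]
m = 4.625, g(m) = 0.0371 (+); new bracket [4.625, 4.75]
m = 4.6875, g(m) = -0.9734 (−); new bracket [4.625, 4.6875]
m = 4.65625, g(m) = -0.4604 (−); new bracket [4.625, 4.65625]

-+-+--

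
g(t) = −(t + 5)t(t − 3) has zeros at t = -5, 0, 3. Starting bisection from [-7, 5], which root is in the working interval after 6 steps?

m = -1, g(m) = -16 (−); new bracket [-7, -1]
m = -4, g(m) = -28 (−); new bracket [-7, -4]
m = -5.5, g(m) = 23.375 (+); new bracket [-5.5, -4]
m = -4.75, g(m) = -9.2031 (−); new bracket [-5.5, -4.75]
m = -5.125, g(m) = 5.2051 (+); new bracket [-5.125, -4.75]
m = -4.9375, g(m) = -2.4495 (−); new bracket [-5.125, -4.9375]

-5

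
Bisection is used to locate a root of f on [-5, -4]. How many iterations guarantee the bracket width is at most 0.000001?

Width after n steps is 1/2^n. Need 2^n ≥ 1/0.000001 = 1000000.
2^19 = 524288 < 1000000 ≤ 2^20 = 1048576, so n = 20.

20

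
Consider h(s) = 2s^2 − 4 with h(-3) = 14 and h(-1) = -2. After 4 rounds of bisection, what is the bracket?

s = -2 gives h = 4, positive; keep [-2, -1]
s = -1.5 gives h = 0.5, positive; keep [-1.5, -1]
s = -1.25 gives h = -0.875, negative; keep [-1.5, -1.25]
s = -1.375 gives h = -0.2188, negative; keep [-1.5, -1.375]

[-1.5, -1.375]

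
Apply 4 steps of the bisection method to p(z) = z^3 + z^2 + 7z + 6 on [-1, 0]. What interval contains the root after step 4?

p(-0.5) = 2.625 > 0, so the root lies in [-1, -0.5]
p(-0.75) = 0.890625 > 0, so the root lies in [-1, -0.75]
p(-0.875) = -0.029297 < 0, so the root lies in [-0.875, -0.75]
p(-0.8125) = 0.4363 > 0, so the root lies in [-0.875, -0.8125]

[-0.875, -0.8125]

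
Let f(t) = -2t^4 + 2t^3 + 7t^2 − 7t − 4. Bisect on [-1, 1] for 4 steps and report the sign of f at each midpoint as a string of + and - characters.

f(0) = -4 < 0, so the root lies in [-1, 0]
f(-0.5) = 0.875 > 0, so the root lies in [-0.5, 0]
f(-0.25) = -1.851562 < 0, so the root lies in [-0.5, -0.25]
f(-0.375) = -0.5356 < 0, so the root lies in [-0.5, -0.375]

-+--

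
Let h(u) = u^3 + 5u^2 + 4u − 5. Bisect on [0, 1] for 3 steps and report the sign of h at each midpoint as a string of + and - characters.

-+-

u = 0.5 gives h = -1.625, negative; keep [0.5, 1]
u = 0.75 gives h = 1.234375, positive; keep [0.5, 0.75]
u = 0.625 gives h = -0.302734, negative; keep [0.625, 0.75]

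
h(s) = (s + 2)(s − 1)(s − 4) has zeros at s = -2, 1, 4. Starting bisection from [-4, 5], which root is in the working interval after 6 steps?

-2

m = 0.5, h(m) = 4.375 (+); new bracket [-4, 0.5]
m = -1.75, h(m) = 3.953125 (+); new bracket [-4, -1.75]
m = -2.875, h(m) = -23.310547 (−); new bracket [-2.875, -1.75]
m = -2.3125, h(m) = -6.5344 (−); new bracket [-2.3125, -1.75]
m = -2.03125, h(m) = -0.5713 (−); new bracket [-2.03125, -1.75]
m = -1.890625, h(m) = 1.8624 (+); new bracket [-2.03125, -1.890625]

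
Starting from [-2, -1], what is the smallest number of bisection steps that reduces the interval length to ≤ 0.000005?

18

Width after n steps is 1/2^n. Need 2^n ≥ 1/0.000005 = 200000.
2^17 = 131072 < 200000 ≤ 2^18 = 262144, so n = 18.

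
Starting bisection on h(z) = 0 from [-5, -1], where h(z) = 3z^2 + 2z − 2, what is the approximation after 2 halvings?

-2

z = -3 gives h = 19, positive; keep [-3, -1]
z = -2 gives h = 6, positive; keep [-2, -1]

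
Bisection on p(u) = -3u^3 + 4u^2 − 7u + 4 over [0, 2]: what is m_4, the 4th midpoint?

0.625

p(1) = -2 < 0, so the root lies in [0, 1]
p(0.5) = 1.125 > 0, so the root lies in [0.5, 1]
p(0.75) = -0.265625 < 0, so the root lies in [0.5, 0.75]
p(0.625) = 0.4551 > 0, so the root lies in [0.625, 0.75]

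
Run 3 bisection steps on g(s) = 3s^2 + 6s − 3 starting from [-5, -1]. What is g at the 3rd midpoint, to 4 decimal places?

g(-3) = 6 > 0, so the root lies in [-3, -1]
g(-2) = -3 < 0, so the root lies in [-3, -2]
g(-2.5) = 0.75 > 0, so the root lies in [-2.5, -2]

0.7500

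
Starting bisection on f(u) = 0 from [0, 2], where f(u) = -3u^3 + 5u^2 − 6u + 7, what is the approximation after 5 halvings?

1.4375

m = 1, f(m) = 3 (+); new bracket [1, 2]
m = 1.5, f(m) = -0.875 (−); new bracket [1, 1.5]
m = 1.25, f(m) = 1.453125 (+); new bracket [1.25, 1.5]
m = 1.375, f(m) = 0.4043 (+); new bracket [1.375, 1.5]
m = 1.4375, f(m) = -0.2043 (−); new bracket [1.375, 1.4375]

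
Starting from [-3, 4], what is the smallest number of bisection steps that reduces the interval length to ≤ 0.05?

Width after n steps is 7/2^n. Need 2^n ≥ 7/0.05 = 140.
2^7 = 128 < 140 ≤ 2^8 = 256, so n = 8.

8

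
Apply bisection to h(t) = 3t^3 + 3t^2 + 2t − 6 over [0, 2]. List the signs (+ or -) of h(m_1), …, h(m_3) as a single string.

+--

t = 1 gives h = 2, positive; keep [0, 1]
t = 0.5 gives h = -3.875, negative; keep [0.5, 1]
t = 0.75 gives h = -1.546875, negative; keep [0.75, 1]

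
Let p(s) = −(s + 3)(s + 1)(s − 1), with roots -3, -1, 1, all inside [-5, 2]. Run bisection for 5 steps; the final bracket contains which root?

-3

s = -1.5 gives p = -1.875, negative; keep [-5, -1.5]
s = -3.25 gives p = 2.390625, positive; keep [-3.25, -1.5]
s = -2.375 gives p = -2.900391, negative; keep [-3.25, -2.375]
s = -2.8125 gives p = -1.2957, negative; keep [-3.25, -2.8125]
s = -3.03125 gives p = 0.2559, positive; keep [-3.03125, -2.8125]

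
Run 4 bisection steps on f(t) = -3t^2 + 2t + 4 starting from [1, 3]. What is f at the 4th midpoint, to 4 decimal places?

f(2) = -4 < 0, so the root lies in [1, 2]
f(1.5) = 0.25 > 0, so the root lies in [1.5, 2]
f(1.75) = -1.6875 < 0, so the root lies in [1.5, 1.75]
f(1.625) = -0.6719 < 0, so the root lies in [1.5, 1.625]

-0.6719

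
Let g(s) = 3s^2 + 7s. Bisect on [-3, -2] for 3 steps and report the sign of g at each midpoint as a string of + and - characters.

+-+

midpoint -2.5: g = 1.25 > 0 → [-2.5, -2]
midpoint -2.25: g = -0.5625 < 0 → [-2.5, -2.25]
midpoint -2.375: g = 0.296875 > 0 → [-2.375, -2.25]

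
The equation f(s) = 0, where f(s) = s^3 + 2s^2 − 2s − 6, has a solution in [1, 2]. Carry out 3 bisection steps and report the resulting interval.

[1.5, 1.625]

s = 1.5 gives f = -1.125, negative; keep [1.5, 2]
s = 1.75 gives f = 1.984375, positive; keep [1.5, 1.75]
s = 1.625 gives f = 0.322266, positive; keep [1.5, 1.625]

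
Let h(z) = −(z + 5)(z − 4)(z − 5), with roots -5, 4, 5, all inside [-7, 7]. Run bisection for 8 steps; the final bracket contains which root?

h(0) = -100 < 0, so the root lies in [-7, 0]
h(-3.5) = -95.625 < 0, so the root lies in [-7, -3.5]
h(-5.25) = 23.703125 > 0, so the root lies in [-5.25, -3.5]
h(-4.375) = -49.0723 < 0, so the root lies in [-5.25, -4.375]
h(-4.8125) = -16.2136 < 0, so the root lies in [-5.25, -4.8125]
h(-5.03125) = 2.8311 > 0, so the root lies in [-5.03125, -4.8125]
h(-4.921875) = -6.9158 < 0, so the root lies in [-5.03125, -4.921875]
h(-4.9765625) = -2.099 < 0, so the root lies in [-5.03125, -4.9765625]

-5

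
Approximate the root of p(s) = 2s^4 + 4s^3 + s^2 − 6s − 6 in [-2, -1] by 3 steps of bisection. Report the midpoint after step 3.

-1.125

m = -1.5, p(m) = 1.875 (+); new bracket [-1.5, -1]
m = -1.25, p(m) = 0.132812 (+); new bracket [-1.25, -1]
m = -1.125, p(m) = -0.476074 (−); new bracket [-1.25, -1.125]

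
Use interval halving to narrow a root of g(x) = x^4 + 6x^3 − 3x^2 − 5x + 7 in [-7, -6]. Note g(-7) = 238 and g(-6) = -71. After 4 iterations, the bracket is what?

m = -6.5, g(m) = 50.0625 (+); new bracket [-6.5, -6]
m = -6.25, g(m) = -17.902344 (−); new bracket [-6.5, -6.25]
m = -6.375, g(m) = 14.109619 (+); new bracket [-6.375, -6.25]
m = -6.3125, g(m) = -2.3747 (−); new bracket [-6.375, -6.3125]

[-6.375, -6.3125]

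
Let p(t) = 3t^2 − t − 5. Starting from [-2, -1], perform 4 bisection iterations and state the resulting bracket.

p(-1.5) = 3.25 > 0, so the root lies in [-1.5, -1]
p(-1.25) = 0.9375 > 0, so the root lies in [-1.25, -1]
p(-1.125) = -0.078125 < 0, so the root lies in [-1.25, -1.125]
p(-1.1875) = 0.418 > 0, so the root lies in [-1.1875, -1.125]

[-1.1875, -1.125]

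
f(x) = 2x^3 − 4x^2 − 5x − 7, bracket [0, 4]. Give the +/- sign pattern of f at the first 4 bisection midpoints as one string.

f(2) = -17 < 0, so the root lies in [2, 4]
f(3) = -4 < 0, so the root lies in [3, 4]
f(3.5) = 12.25 > 0, so the root lies in [3, 3.5]
f(3.25) = 3.1562 > 0, so the root lies in [3, 3.25]

--++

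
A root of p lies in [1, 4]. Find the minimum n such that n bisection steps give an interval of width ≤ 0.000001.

Width after n steps is 3/2^n. Need 2^n ≥ 3/0.000001 = 3000000.
2^21 = 2097152 < 3000000 ≤ 2^22 = 4194304, so n = 22.

22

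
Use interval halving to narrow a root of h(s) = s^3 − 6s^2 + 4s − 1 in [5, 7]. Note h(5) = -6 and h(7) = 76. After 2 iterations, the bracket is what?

m = 6, h(m) = 23 (+); new bracket [5, 6]
m = 5.5, h(m) = 5.875 (+); new bracket [5, 5.5]

[5, 5.5]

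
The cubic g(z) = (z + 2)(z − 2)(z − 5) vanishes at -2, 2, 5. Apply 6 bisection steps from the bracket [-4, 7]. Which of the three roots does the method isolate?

-2

z = 1.5 gives g = 6.125, positive; keep [-4, 1.5]
z = -1.25 gives g = 15.234375, positive; keep [-4, -1.25]
z = -2.625 gives g = -22.041016, negative; keep [-2.625, -1.25]
z = -1.9375 gives g = 1.7073, positive; keep [-2.625, -1.9375]
z = -2.28125 gives g = -8.7674, negative; keep [-2.28125, -1.9375]
z = -2.109375 gives g = -3.1954, negative; keep [-2.109375, -1.9375]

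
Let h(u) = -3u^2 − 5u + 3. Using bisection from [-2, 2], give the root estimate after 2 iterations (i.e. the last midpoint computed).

1

m = 0, h(m) = 3 (+); new bracket [0, 2]
m = 1, h(m) = -5 (−); new bracket [0, 1]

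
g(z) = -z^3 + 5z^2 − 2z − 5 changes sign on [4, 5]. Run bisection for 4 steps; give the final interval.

[4.25, 4.3125]

g(4.5) = -3.875 < 0, so the root lies in [4, 4.5]
g(4.25) = 0.046875 > 0, so the root lies in [4.25, 4.5]
g(4.375) = -1.787109 < 0, so the root lies in [4.25, 4.375]
g(4.3125) = -0.8391 < 0, so the root lies in [4.25, 4.3125]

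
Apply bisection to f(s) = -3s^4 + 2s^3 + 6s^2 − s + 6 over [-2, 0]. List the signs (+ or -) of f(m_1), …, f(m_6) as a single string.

f(-1) = 8 > 0, so the root lies in [-2, -1]
f(-1.5) = -0.9375 < 0, so the root lies in [-1.5, -1]
f(-1.25) = 5.394531 > 0, so the root lies in [-1.5, -1.25]
f(-1.375) = 2.7961 > 0, so the root lies in [-1.5, -1.375]
f(-1.4375) = 1.0849 > 0, so the root lies in [-1.5, -1.4375]
f(-1.46875) = 0.1144 > 0, so the root lies in [-1.5, -1.46875]

+-++++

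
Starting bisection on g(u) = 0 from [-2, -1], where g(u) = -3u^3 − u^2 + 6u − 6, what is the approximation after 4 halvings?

-1.9375

m = -1.5, g(m) = -7.125 (−); new bracket [-2, -1.5]
m = -1.75, g(m) = -3.484375 (−); new bracket [-2, -1.75]
m = -1.875, g(m) = -0.990234 (−); new bracket [-2, -1.875]
m = -1.9375, g(m) = 0.4407 (+); new bracket [-1.9375, -1.875]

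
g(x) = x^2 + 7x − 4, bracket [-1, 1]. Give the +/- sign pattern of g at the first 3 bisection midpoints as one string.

midpoint 0: g = -4 < 0 → [0, 1]
midpoint 0.5: g = -0.25 < 0 → [0.5, 1]
midpoint 0.75: g = 1.8125 > 0 → [0.5, 0.75]

--+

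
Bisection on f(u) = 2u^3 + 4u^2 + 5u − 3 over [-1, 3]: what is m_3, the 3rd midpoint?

0.5

f(1) = 8 > 0, so the root lies in [-1, 1]
f(0) = -3 < 0, so the root lies in [0, 1]
f(0.5) = 0.75 > 0, so the root lies in [0, 0.5]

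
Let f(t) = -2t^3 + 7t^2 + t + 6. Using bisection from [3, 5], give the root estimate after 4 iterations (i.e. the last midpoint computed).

midpoint 4: f = -6 < 0 → [3, 4]
midpoint 3.5: f = 9.5 > 0 → [3.5, 4]
midpoint 3.75: f = 2.71875 > 0 → [3.75, 4]
midpoint 3.875: f = -1.3867 < 0 → [3.75, 3.875]

3.875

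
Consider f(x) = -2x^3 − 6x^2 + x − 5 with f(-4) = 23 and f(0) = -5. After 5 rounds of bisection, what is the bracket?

[-3.375, -3.25]

f(-2) = -15 < 0, so the root lies in [-4, -2]
f(-3) = -8 < 0, so the root lies in [-4, -3]
f(-3.5) = 3.75 > 0, so the root lies in [-3.5, -3]
f(-3.25) = -2.9688 < 0, so the root lies in [-3.5, -3.25]
f(-3.375) = 0.168 > 0, so the root lies in [-3.375, -3.25]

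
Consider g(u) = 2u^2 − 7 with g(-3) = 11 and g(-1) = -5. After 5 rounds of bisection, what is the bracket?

m = -2, g(m) = 1 (+); new bracket [-2, -1]
m = -1.5, g(m) = -2.5 (−); new bracket [-2, -1.5]
m = -1.75, g(m) = -0.875 (−); new bracket [-2, -1.75]
m = -1.875, g(m) = 0.0312 (+); new bracket [-1.875, -1.75]
m = -1.8125, g(m) = -0.4297 (−); new bracket [-1.875, -1.8125]

[-1.875, -1.8125]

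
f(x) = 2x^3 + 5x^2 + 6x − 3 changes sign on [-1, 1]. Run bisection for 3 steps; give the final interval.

m = 0, f(m) = -3 (−); new bracket [0, 1]
m = 0.5, f(m) = 1.5 (+); new bracket [0, 0.5]
m = 0.25, f(m) = -1.15625 (−); new bracket [0.25, 0.5]

[0.25, 0.5]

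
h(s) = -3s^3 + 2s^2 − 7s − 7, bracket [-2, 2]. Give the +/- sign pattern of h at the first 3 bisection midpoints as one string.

-+-

s = 0 gives h = -7, negative; keep [-2, 0]
s = -1 gives h = 5, positive; keep [-1, 0]
s = -0.5 gives h = -2.625, negative; keep [-1, -0.5]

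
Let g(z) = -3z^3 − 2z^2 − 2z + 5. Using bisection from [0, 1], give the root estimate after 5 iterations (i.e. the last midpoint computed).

m = 0.5, g(m) = 3.125 (+); new bracket [0.5, 1]
m = 0.75, g(m) = 1.109375 (+); new bracket [0.75, 1]
m = 0.875, g(m) = -0.291016 (−); new bracket [0.75, 0.875]
m = 0.8125, g(m) = 0.4456 (+); new bracket [0.8125, 0.875]
m = 0.84375, g(m) = 0.0866 (+); new bracket [0.84375, 0.875]

0.84375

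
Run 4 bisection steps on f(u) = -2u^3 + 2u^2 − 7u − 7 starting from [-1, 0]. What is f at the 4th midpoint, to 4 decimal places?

-0.5923

f(-0.5) = -2.75 < 0, so the root lies in [-1, -0.5]
f(-0.75) = 0.21875 > 0, so the root lies in [-0.75, -0.5]
f(-0.625) = -1.355469 < 0, so the root lies in [-0.75, -0.625]
f(-0.6875) = -0.5923 < 0, so the root lies in [-0.75, -0.6875]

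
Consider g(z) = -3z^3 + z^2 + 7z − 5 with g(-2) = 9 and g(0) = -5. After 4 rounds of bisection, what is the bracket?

[-1.75, -1.625]

g(-1) = -8 < 0, so the root lies in [-2, -1]
g(-1.5) = -3.125 < 0, so the root lies in [-2, -1.5]
g(-1.75) = 1.890625 > 0, so the root lies in [-1.75, -1.5]
g(-1.625) = -0.8613 < 0, so the root lies in [-1.75, -1.625]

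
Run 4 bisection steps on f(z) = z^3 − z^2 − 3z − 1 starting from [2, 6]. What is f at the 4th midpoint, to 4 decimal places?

f(4) = 35 > 0, so the root lies in [2, 4]
f(3) = 8 > 0, so the root lies in [2, 3]
f(2.5) = 0.875 > 0, so the root lies in [2, 2.5]
f(2.25) = -1.4219 < 0, so the root lies in [2.25, 2.5]

-1.4219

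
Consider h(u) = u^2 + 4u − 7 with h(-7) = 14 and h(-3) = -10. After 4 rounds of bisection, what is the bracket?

[-5.5, -5.25]

m = -5, h(m) = -2 (−); new bracket [-7, -5]
m = -6, h(m) = 5 (+); new bracket [-6, -5]
m = -5.5, h(m) = 1.25 (+); new bracket [-5.5, -5]
m = -5.25, h(m) = -0.4375 (−); new bracket [-5.5, -5.25]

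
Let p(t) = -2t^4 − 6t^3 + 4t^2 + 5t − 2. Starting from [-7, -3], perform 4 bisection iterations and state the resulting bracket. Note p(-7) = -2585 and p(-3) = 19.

[-3.5, -3.25]

m = -5, p(m) = -427 (−); new bracket [-5, -3]
m = -4, p(m) = -86 (−); new bracket [-4, -3]
m = -3.5, p(m) = -13.375 (−); new bracket [-3.5, -3]
m = -3.25, p(m) = 6.8359 (+); new bracket [-3.5, -3.25]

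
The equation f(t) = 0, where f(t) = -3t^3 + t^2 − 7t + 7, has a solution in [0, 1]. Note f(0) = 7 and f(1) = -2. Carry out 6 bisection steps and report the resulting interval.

f(0.5) = 3.375 > 0, so the root lies in [0.5, 1]
f(0.75) = 1.046875 > 0, so the root lies in [0.75, 1]
f(0.875) = -0.369141 < 0, so the root lies in [0.75, 0.875]
f(0.8125) = 0.3635 > 0, so the root lies in [0.8125, 0.875]
f(0.84375) = 0.0036 > 0, so the root lies in [0.84375, 0.875]
f(0.859375) = -0.1811 < 0, so the root lies in [0.84375, 0.859375]

[0.84375, 0.859375]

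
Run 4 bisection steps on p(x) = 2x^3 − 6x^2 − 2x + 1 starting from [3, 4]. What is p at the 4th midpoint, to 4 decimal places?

1.2329

midpoint 3.5: p = 6.25 > 0 → [3, 3.5]
midpoint 3.25: p = -0.21875 < 0 → [3.25, 3.5]
midpoint 3.375: p = 2.792969 > 0 → [3.25, 3.375]
midpoint 3.3125: p = 1.2329 > 0 → [3.25, 3.3125]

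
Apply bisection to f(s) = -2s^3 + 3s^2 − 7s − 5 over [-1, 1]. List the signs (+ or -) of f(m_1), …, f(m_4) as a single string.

--++

m = 0, f(m) = -5 (−); new bracket [-1, 0]
m = -0.5, f(m) = -0.5 (−); new bracket [-1, -0.5]
m = -0.75, f(m) = 2.78125 (+); new bracket [-0.75, -0.5]
m = -0.625, f(m) = 1.0352 (+); new bracket [-0.625, -0.5]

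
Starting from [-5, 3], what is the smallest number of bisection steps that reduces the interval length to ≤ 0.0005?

14

Width after n steps is 8/2^n. Need 2^n ≥ 8/0.0005 = 16000.
2^13 = 8192 < 16000 ≤ 2^14 = 16384, so n = 14.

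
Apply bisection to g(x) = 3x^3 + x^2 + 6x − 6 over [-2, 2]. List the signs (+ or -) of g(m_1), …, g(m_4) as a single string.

-+-+

x = 0 gives g = -6, negative; keep [0, 2]
x = 1 gives g = 4, positive; keep [0, 1]
x = 0.5 gives g = -2.375, negative; keep [0.5, 1]
x = 0.75 gives g = 0.3281, positive; keep [0.5, 0.75]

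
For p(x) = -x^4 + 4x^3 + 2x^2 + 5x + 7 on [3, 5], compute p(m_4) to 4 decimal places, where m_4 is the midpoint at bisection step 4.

x = 4 gives p = 59, positive; keep [4, 5]
x = 4.5 gives p = 24.4375, positive; keep [4.5, 5]
x = 4.75 gives p = -4.503906, negative; keep [4.5, 4.75]
x = 4.625 gives p = 11.074, positive; keep [4.625, 4.75]

11.0740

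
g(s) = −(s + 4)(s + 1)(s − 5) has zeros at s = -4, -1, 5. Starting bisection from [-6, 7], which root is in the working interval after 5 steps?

s = 0.5 gives g = 30.375, positive; keep [0.5, 7]
s = 3.75 gives g = 46.015625, positive; keep [3.75, 7]
s = 5.375 gives g = -22.412109, negative; keep [3.75, 5.375]
s = 4.5625 gives g = 20.8376, positive; keep [4.5625, 5.375]
s = 4.96875 gives g = 1.6729, positive; keep [4.96875, 5.375]

5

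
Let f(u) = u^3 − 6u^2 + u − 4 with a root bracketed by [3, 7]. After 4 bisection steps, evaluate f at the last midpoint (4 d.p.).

-6.5156

m = 5, f(m) = -24 (−); new bracket [5, 7]
m = 6, f(m) = 2 (+); new bracket [5, 6]
m = 5.5, f(m) = -13.625 (−); new bracket [5.5, 6]
m = 5.75, f(m) = -6.5156 (−); new bracket [5.75, 6]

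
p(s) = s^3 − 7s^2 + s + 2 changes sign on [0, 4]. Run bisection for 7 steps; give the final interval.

p(2) = -16 < 0, so the root lies in [0, 2]
p(1) = -3 < 0, so the root lies in [0, 1]
p(0.5) = 0.875 > 0, so the root lies in [0.5, 1]
p(0.75) = -0.7656 < 0, so the root lies in [0.5, 0.75]
p(0.625) = 0.1348 > 0, so the root lies in [0.625, 0.75]
p(0.6875) = -0.2961 < 0, so the root lies in [0.625, 0.6875]
p(0.65625) = -0.0758 < 0, so the root lies in [0.625, 0.65625]

[0.625, 0.65625]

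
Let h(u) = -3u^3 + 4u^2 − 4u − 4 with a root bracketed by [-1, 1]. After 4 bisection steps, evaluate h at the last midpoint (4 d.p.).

0.7949

midpoint 0: h = -4 < 0 → [-1, 0]
midpoint -0.5: h = -0.625 < 0 → [-1, -0.5]
midpoint -0.75: h = 2.515625 > 0 → [-0.75, -0.5]
midpoint -0.625: h = 0.7949 > 0 → [-0.625, -0.5]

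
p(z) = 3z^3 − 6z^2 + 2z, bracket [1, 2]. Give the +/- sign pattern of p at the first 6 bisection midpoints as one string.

-++-++

z = 1.5 gives p = -0.375, negative; keep [1.5, 2]
z = 1.75 gives p = 1.203125, positive; keep [1.5, 1.75]
z = 1.625 gives p = 0.279297, positive; keep [1.5, 1.625]
z = 1.5625 gives p = -0.0793, negative; keep [1.5625, 1.625]
z = 1.59375 gives p = 0.0918, positive; keep [1.5625, 1.59375]
z = 1.578125 gives p = 0.0042, positive; keep [1.5625, 1.578125]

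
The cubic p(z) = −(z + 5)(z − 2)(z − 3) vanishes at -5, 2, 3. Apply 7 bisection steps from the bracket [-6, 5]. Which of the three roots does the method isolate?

-5

m = -0.5, p(m) = -39.375 (−); new bracket [-6, -0.5]
m = -3.25, p(m) = -57.421875 (−); new bracket [-6, -3.25]
m = -4.625, p(m) = -18.943359 (−); new bracket [-6, -4.625]
m = -5.3125, p(m) = 18.9954 (+); new bracket [-5.3125, -4.625]
m = -4.96875, p(m) = -1.7354 (−); new bracket [-5.3125, -4.96875]
m = -5.140625, p(m) = 8.1744 (+); new bracket [-5.140625, -4.96875]
m = -5.0546875, p(m) = 3.1075 (+); new bracket [-5.0546875, -4.96875]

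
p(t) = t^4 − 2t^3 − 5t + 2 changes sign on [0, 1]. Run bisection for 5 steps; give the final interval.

[0.375, 0.40625]

t = 0.5 gives p = -0.6875, negative; keep [0, 0.5]
t = 0.25 gives p = 0.722656, positive; keep [0.25, 0.5]
t = 0.375 gives p = 0.039307, positive; keep [0.375, 0.5]
t = 0.4375 gives p = -0.3183, negative; keep [0.375, 0.4375]
t = 0.40625 gives p = -0.1381, negative; keep [0.375, 0.40625]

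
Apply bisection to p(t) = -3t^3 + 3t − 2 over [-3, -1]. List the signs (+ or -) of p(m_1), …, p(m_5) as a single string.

+++--

m = -2, p(m) = 16 (+); new bracket [-2, -1]
m = -1.5, p(m) = 3.625 (+); new bracket [-1.5, -1]
m = -1.25, p(m) = 0.109375 (+); new bracket [-1.25, -1]
m = -1.125, p(m) = -1.1035 (−); new bracket [-1.25, -1.125]
m = -1.1875, p(m) = -0.5388 (−); new bracket [-1.25, -1.1875]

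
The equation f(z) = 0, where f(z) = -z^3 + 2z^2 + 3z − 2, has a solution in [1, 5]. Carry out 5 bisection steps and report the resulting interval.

z = 3 gives f = -2, negative; keep [1, 3]
z = 2 gives f = 4, positive; keep [2, 3]
z = 2.5 gives f = 2.375, positive; keep [2.5, 3]
z = 2.75 gives f = 0.5781, positive; keep [2.75, 3]
z = 2.875 gives f = -0.6074, negative; keep [2.75, 2.875]

[2.75, 2.875]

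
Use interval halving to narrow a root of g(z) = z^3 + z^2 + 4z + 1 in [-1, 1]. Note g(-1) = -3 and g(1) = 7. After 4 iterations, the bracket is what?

[-0.375, -0.25]

g(0) = 1 > 0, so the root lies in [-1, 0]
g(-0.5) = -0.875 < 0, so the root lies in [-0.5, 0]
g(-0.25) = 0.046875 > 0, so the root lies in [-0.5, -0.25]
g(-0.375) = -0.4121 < 0, so the root lies in [-0.375, -0.25]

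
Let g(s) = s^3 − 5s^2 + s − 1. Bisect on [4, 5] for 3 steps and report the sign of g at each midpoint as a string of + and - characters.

--+

g(4.5) = -6.625 < 0, so the root lies in [4.5, 5]
g(4.75) = -1.890625 < 0, so the root lies in [4.75, 5]
g(4.875) = 0.904297 > 0, so the root lies in [4.75, 4.875]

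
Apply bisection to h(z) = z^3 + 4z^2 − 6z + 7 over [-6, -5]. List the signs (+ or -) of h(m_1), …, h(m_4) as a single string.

m = -5.5, h(m) = -5.375 (−); new bracket [-5.5, -5]
m = -5.25, h(m) = 4.046875 (+); new bracket [-5.5, -5.25]
m = -5.375, h(m) = -0.474609 (−); new bracket [-5.375, -5.25]
m = -5.3125, h(m) = 1.8328 (+); new bracket [-5.375, -5.3125]

-+-+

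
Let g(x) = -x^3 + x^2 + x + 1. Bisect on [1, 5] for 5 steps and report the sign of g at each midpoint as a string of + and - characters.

--++-

m = 3, g(m) = -14 (−); new bracket [1, 3]
m = 2, g(m) = -1 (−); new bracket [1, 2]
m = 1.5, g(m) = 1.375 (+); new bracket [1.5, 2]
m = 1.75, g(m) = 0.4531 (+); new bracket [1.75, 2]
m = 1.875, g(m) = -0.2012 (−); new bracket [1.75, 1.875]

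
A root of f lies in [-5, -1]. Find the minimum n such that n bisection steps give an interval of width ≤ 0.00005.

17

Width after n steps is 4/2^n. Need 2^n ≥ 4/0.00005 = 80000.
2^16 = 65536 < 80000 ≤ 2^17 = 131072, so n = 17.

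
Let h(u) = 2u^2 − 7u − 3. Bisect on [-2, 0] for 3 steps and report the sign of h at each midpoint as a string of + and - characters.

midpoint -1: h = 6 > 0 → [-1, 0]
midpoint -0.5: h = 1 > 0 → [-0.5, 0]
midpoint -0.25: h = -1.125 < 0 → [-0.5, -0.25]

++-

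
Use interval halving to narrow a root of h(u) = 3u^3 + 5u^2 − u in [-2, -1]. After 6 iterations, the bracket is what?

[-1.859375, -1.84375]

h(-1.5) = 2.625 > 0, so the root lies in [-2, -1.5]
h(-1.75) = 0.984375 > 0, so the root lies in [-2, -1.75]
h(-1.875) = -0.322266 < 0, so the root lies in [-1.875, -1.75]
h(-1.8125) = 0.3752 > 0, so the root lies in [-1.875, -1.8125]
h(-1.84375) = 0.0378 > 0, so the root lies in [-1.875, -1.84375]
h(-1.859375) = -0.1394 < 0, so the root lies in [-1.859375, -1.84375]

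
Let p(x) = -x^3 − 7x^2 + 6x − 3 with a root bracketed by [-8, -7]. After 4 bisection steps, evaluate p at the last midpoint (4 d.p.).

-0.2839

midpoint -7.5: p = -19.875 < 0 → [-8, -7.5]
midpoint -7.75: p = -4.453125 < 0 → [-8, -7.75]
midpoint -7.875: p = 4.013672 > 0 → [-7.875, -7.75]
midpoint -7.8125: p = -0.2839 < 0 → [-7.875, -7.8125]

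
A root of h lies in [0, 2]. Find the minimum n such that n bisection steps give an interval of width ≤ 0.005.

Width after n steps is 2/2^n. Need 2^n ≥ 2/0.005 = 400.
2^8 = 256 < 400 ≤ 2^9 = 512, so n = 9.

9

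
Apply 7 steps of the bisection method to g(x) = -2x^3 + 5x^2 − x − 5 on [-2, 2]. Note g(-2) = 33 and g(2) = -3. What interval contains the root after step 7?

[-0.8125, -0.78125]

x = 0 gives g = -5, negative; keep [-2, 0]
x = -1 gives g = 3, positive; keep [-1, 0]
x = -0.5 gives g = -3, negative; keep [-1, -0.5]
x = -0.75 gives g = -0.5938, negative; keep [-1, -0.75]
x = -0.875 gives g = 1.043, positive; keep [-0.875, -0.75]
x = -0.8125 gives g = 0.186, positive; keep [-0.8125, -0.75]
x = -0.78125 gives g = -0.2133, negative; keep [-0.8125, -0.78125]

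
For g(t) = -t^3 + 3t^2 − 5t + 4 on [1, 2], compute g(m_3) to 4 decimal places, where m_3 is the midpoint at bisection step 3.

0.1973

m = 1.5, g(m) = -0.125 (−); new bracket [1, 1.5]
m = 1.25, g(m) = 0.484375 (+); new bracket [1.25, 1.5]
m = 1.375, g(m) = 0.197266 (+); new bracket [1.375, 1.5]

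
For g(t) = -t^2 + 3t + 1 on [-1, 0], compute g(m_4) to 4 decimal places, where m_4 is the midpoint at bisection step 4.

g(-0.5) = -0.75 < 0, so the root lies in [-0.5, 0]
g(-0.25) = 0.1875 > 0, so the root lies in [-0.5, -0.25]
g(-0.375) = -0.265625 < 0, so the root lies in [-0.375, -0.25]
g(-0.3125) = -0.0352 < 0, so the root lies in [-0.3125, -0.25]

-0.0352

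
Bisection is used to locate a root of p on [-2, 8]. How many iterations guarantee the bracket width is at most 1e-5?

20

Width after n steps is 10/2^n. Need 2^n ≥ 10/1e-5 = 1000000.
2^19 = 524288 < 1000000 ≤ 2^20 = 1048576, so n = 20.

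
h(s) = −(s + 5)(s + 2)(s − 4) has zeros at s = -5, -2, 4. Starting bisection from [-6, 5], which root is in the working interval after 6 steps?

4

midpoint -0.5: h = 30.375 > 0 → [-0.5, 5]
midpoint 2.25: h = 53.921875 > 0 → [2.25, 5]
midpoint 3.625: h = 18.193359 > 0 → [3.625, 5]
midpoint 4.3125: h = -18.3704 < 0 → [3.625, 4.3125]
midpoint 3.96875: h = 1.6729 > 0 → [3.96875, 4.3125]
midpoint 4.140625: h = -7.8932 < 0 → [3.96875, 4.140625]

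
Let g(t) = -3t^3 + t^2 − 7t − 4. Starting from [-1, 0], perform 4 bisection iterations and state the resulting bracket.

[-0.5, -0.4375]

m = -0.5, g(m) = 0.125 (+); new bracket [-0.5, 0]
m = -0.25, g(m) = -2.140625 (−); new bracket [-0.5, -0.25]
m = -0.375, g(m) = -1.076172 (−); new bracket [-0.5, -0.375]
m = -0.4375, g(m) = -0.4949 (−); new bracket [-0.5, -0.4375]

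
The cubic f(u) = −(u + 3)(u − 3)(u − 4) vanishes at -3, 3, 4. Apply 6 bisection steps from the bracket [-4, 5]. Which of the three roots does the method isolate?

f(0.5) = -30.625 < 0, so the root lies in [-4, 0.5]
f(-1.75) = -34.140625 < 0, so the root lies in [-4, -1.75]
f(-2.875) = -5.048828 < 0, so the root lies in [-4, -2.875]
f(-3.4375) = 20.947 > 0, so the root lies in [-3.4375, -2.875]
f(-3.15625) = 6.8837 > 0, so the root lies in [-3.15625, -2.875]
f(-3.015625) = 0.6594 > 0, so the root lies in [-3.015625, -2.875]

-3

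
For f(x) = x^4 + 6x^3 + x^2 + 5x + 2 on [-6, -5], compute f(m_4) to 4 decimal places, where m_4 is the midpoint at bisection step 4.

-5.5161

f(-5.5) = -78.4375 < 0, so the root lies in [-6, -5.5]
f(-5.75) = -41.214844 < 0, so the root lies in [-6, -5.75]
f(-5.875) = -18.206787 < 0, so the root lies in [-6, -5.875]
f(-5.9375) = -5.5161 < 0, so the root lies in [-6, -5.9375]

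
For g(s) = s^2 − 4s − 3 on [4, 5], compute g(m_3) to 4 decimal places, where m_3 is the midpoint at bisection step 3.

g(4.5) = -0.75 < 0, so the root lies in [4.5, 5]
g(4.75) = 0.5625 > 0, so the root lies in [4.5, 4.75]
g(4.625) = -0.109375 < 0, so the root lies in [4.625, 4.75]

-0.1094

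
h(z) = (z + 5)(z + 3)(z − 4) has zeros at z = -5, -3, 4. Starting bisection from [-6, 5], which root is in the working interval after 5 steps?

4

z = -0.5 gives h = -50.625, negative; keep [-0.5, 5]
z = 2.25 gives h = -66.609375, negative; keep [2.25, 5]
z = 3.625 gives h = -21.427734, negative; keep [3.625, 5]
z = 4.3125 gives h = 21.2805, positive; keep [3.625, 4.3125]
z = 3.96875 gives h = -1.9532, negative; keep [3.96875, 4.3125]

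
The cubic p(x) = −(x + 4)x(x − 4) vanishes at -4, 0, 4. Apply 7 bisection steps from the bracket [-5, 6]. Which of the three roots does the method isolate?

m = 0.5, p(m) = 7.875 (+); new bracket [0.5, 6]
m = 3.25, p(m) = 17.671875 (+); new bracket [3.25, 6]
m = 4.625, p(m) = -24.931641 (−); new bracket [3.25, 4.625]
m = 3.9375, p(m) = 1.9534 (+); new bracket [3.9375, 4.625]
m = 4.28125, p(m) = -9.9715 (−); new bracket [3.9375, 4.28125]
m = 4.109375, p(m) = -3.6449 (−); new bracket [3.9375, 4.109375]
m = 4.0234375, p(m) = -0.7566 (−); new bracket [3.9375, 4.0234375]

4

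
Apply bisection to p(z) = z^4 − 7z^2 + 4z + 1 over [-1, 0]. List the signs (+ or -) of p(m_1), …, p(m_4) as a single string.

midpoint -0.5: p = -2.6875 < 0 → [-0.5, 0]
midpoint -0.25: p = -0.433594 < 0 → [-0.25, 0]
midpoint -0.125: p = 0.390869 > 0 → [-0.25, -0.125]
midpoint -0.1875: p = 0.0051 > 0 → [-0.25, -0.1875]

--++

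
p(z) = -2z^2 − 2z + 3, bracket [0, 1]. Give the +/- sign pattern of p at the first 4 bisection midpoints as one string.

z = 0.5 gives p = 1.5, positive; keep [0.5, 1]
z = 0.75 gives p = 0.375, positive; keep [0.75, 1]
z = 0.875 gives p = -0.28125, negative; keep [0.75, 0.875]
z = 0.8125 gives p = 0.0547, positive; keep [0.8125, 0.875]

++-+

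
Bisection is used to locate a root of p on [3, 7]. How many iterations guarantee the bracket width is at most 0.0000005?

23

Width after n steps is 4/2^n. Need 2^n ≥ 4/0.0000005 = 8000000.
2^22 = 4194304 < 8000000 ≤ 2^23 = 8388608, so n = 23.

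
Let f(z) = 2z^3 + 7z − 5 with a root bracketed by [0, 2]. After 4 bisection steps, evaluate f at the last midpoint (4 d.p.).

-0.1367

z = 1 gives f = 4, positive; keep [0, 1]
z = 0.5 gives f = -1.25, negative; keep [0.5, 1]
z = 0.75 gives f = 1.09375, positive; keep [0.5, 0.75]
z = 0.625 gives f = -0.1367, negative; keep [0.625, 0.75]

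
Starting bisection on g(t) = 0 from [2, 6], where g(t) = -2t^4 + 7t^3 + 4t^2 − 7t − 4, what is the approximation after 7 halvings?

g(4) = -32 < 0, so the root lies in [2, 4]
g(3) = 38 > 0, so the root lies in [3, 4]
g(3.5) = 20.5 > 0, so the root lies in [3.5, 4]
g(3.75) = -0.3672 < 0, so the root lies in [3.5, 3.75]
g(3.625) = 11.2788 > 0, so the root lies in [3.625, 3.75]
g(3.6875) = 5.7751 > 0, so the root lies in [3.6875, 3.75]
g(3.71875) = 2.7859 > 0, so the root lies in [3.71875, 3.75]

3.71875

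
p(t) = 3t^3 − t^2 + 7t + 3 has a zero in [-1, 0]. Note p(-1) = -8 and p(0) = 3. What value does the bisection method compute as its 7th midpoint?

p(-0.5) = -1.125 < 0, so the root lies in [-0.5, 0]
p(-0.25) = 1.140625 > 0, so the root lies in [-0.5, -0.25]
p(-0.375) = 0.076172 > 0, so the root lies in [-0.5, -0.375]
p(-0.4375) = -0.5051 < 0, so the root lies in [-0.4375, -0.375]
p(-0.40625) = -0.2099 < 0, so the root lies in [-0.40625, -0.375]
p(-0.390625) = -0.0658 < 0, so the root lies in [-0.390625, -0.375]
p(-0.3828125) = 0.0055 > 0, so the root lies in [-0.390625, -0.3828125]

-0.3828125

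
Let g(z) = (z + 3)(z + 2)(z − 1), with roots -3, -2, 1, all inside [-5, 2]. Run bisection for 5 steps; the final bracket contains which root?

1

z = -1.5 gives g = -1.875, negative; keep [-1.5, 2]
z = 0.25 gives g = -5.484375, negative; keep [0.25, 2]
z = 1.125 gives g = 1.611328, positive; keep [0.25, 1.125]
z = 0.6875 gives g = -3.0969, negative; keep [0.6875, 1.125]
z = 0.90625 gives g = -1.0643, negative; keep [0.90625, 1.125]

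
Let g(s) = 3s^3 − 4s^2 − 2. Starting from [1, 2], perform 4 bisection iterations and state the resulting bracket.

midpoint 1.5: g = -0.875 < 0 → [1.5, 2]
midpoint 1.75: g = 1.828125 > 0 → [1.5, 1.75]
midpoint 1.625: g = 0.310547 > 0 → [1.5, 1.625]
midpoint 1.5625: g = -0.3215 < 0 → [1.5625, 1.625]

[1.5625, 1.625]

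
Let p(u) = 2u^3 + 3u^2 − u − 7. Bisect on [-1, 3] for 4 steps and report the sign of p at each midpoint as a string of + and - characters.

p(1) = -3 < 0, so the root lies in [1, 3]
p(2) = 19 > 0, so the root lies in [1, 2]
p(1.5) = 5 > 0, so the root lies in [1, 1.5]
p(1.25) = 0.3438 > 0, so the root lies in [1, 1.25]

-+++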